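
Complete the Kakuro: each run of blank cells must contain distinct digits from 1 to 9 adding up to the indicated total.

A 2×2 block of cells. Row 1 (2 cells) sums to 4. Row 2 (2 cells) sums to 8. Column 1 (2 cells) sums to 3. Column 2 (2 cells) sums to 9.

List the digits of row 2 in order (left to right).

2 6

4 in 2 cells must be {1,3}; 3 in 2 cells must be {1,2}.
The 4 across and the 3 down share only 1, so (1,1) = 1.
(1,2) = 4 − 1 = 3 completes the 4 across.
(2,1) = 3 − 1 = 2 completes the 3 down.
(2,2) = 8 − 2 = 6 completes the 8 across.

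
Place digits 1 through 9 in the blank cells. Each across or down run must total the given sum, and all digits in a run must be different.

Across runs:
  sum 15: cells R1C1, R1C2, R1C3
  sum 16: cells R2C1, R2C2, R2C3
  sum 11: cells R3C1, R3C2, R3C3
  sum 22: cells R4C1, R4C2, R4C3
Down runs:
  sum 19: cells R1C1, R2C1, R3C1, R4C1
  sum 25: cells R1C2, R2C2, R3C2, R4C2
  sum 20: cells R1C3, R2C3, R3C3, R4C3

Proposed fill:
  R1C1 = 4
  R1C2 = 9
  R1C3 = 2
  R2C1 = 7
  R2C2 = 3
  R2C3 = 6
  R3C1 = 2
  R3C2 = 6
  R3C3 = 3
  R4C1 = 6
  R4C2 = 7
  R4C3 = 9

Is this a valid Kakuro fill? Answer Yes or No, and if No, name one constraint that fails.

Yes

Across: 4+9+2=15; 7+3+6=16; 2+6+3=11; 6+7+9=22. Down: 4+7+2+6=19; 9+3+6+7=25; 2+6+3+9=20. No digit repeats within any run.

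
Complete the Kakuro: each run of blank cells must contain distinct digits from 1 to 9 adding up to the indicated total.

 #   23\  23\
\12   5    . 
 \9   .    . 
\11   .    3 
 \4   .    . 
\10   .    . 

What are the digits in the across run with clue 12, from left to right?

4 in 2 cells must be {1,3}.
R1C2 = 12 − 5 = 7 completes the 12 across.

5 7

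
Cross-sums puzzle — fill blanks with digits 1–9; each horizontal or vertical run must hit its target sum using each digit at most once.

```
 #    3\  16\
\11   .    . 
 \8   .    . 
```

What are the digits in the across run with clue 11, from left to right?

3 in 2 cells must be {1,2}; 16 in 2 cells must be {7,9}.
The 11 across and the 3 down share only 2, so R1C1 = 2.
R1C2 = 11 − 2 = 9 completes the 11 across.
R2C1 = 3 − 2 = 1 completes the 3 down.
R2C2 = 8 − 1 = 7 completes the 8 across.

2, 9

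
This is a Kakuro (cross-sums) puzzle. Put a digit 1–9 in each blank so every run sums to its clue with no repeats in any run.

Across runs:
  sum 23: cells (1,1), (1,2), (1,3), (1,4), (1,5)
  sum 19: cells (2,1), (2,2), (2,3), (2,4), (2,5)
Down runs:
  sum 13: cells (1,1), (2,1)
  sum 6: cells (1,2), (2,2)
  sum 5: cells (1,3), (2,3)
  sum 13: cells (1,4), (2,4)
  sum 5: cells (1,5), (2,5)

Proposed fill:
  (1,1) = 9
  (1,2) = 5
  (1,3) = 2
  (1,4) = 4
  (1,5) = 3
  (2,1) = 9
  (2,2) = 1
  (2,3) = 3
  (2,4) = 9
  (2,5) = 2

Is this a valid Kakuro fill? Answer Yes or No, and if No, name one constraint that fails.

No — the down run (1,1)–(2,1) sums to 18, not 13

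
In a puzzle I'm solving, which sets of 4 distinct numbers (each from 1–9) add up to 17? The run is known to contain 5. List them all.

4 distinct digits from 1–9 sum between 10 and 30.
Keeping only sets containing 5.

{1,2,5,9}; {1,3,5,8}; {1,4,5,7}; {2,3,5,7}; {2,4,5,6}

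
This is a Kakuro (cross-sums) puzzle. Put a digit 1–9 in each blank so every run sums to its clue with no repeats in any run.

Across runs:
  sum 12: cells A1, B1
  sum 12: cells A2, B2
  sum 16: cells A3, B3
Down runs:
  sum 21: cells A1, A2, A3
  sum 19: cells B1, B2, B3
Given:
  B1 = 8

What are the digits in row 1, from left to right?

4 8

16 in 2 cells must be {7,9}.
A1 = 12 − 8 = 4 completes the 12 across.
A3 = 9: the only remaining digit allowed by both the 16 across and the 21 down.
B3 = 16 − 9 = 7 completes the 16 across.
A2 = 21 − 13 = 8 completes the 21 down.
B2 = 12 − 8 = 4 completes the 12 across.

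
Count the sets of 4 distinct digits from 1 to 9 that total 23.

4 distinct digits from 1–9 sum between 10 and 30.

9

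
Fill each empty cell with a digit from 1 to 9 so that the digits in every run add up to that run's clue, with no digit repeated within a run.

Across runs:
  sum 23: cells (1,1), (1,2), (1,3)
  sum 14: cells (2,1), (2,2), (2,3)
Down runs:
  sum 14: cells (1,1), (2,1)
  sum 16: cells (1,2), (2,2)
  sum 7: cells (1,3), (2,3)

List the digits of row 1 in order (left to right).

8 9 6

23 in 3 cells must be {6,8,9}; 16 in 2 cells must be {7,9}.
The 23 across and the 16 down share only 9, so (1,2) = 9.
Given what's placed, (1,3) must be 6 to fit the 23 across and 7 down.
(2,2) = 16 − 9 = 7 completes the 16 down.
(2,3) = 7 − 6 = 1 completes the 7 down.
(1,1) = 23 − 15 = 8 completes the 23 across.
(2,1) = 14 − 8 = 6 completes the 14 across.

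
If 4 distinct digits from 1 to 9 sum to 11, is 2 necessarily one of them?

Yes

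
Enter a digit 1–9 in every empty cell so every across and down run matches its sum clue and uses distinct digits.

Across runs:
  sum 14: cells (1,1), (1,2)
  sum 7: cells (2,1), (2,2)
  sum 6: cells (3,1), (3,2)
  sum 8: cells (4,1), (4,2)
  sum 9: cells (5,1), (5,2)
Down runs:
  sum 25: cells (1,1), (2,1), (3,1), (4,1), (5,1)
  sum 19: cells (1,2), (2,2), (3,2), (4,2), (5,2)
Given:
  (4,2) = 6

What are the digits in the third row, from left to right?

Given what's placed, (1,2) must be 5 to fit the 14 across and 19 down.
(4,1) = 8 − 6 = 2 completes the 8 across.
(1,1) = 14 − 5 = 9 completes the 14 across.
No cell is forced outright now. (3,2) can only be 1 or 4 (the digits allowed by both its 6 across and its 19 down). If (3,2) = 4: then (3,1) would have to be in {2} for the 6 across but in {1,3,4,5,6,7,8} for the 25 down — contradiction. So (3,2) = 1.
(3,1) = 6 − 1 = 5 completes the 6 across.

5 1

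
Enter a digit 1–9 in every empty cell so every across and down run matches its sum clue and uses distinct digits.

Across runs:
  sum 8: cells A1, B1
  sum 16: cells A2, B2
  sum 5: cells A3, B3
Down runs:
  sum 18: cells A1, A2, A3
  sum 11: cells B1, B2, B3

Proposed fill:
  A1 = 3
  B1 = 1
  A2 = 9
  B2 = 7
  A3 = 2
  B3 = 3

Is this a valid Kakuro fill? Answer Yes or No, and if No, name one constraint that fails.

No — the down run A1–A3 sums to 14, not 18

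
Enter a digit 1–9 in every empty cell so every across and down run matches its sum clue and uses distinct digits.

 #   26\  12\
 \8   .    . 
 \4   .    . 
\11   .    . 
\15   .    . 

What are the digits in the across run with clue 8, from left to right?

6 2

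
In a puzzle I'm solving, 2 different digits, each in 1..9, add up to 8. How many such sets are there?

2 distinct digits from 1–9 sum between 3 and 17.
Enumerating: {1,7}, {2,6}, {3,5}.

3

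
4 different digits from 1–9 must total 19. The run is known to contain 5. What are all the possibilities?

4 distinct digits from 1–9 sum between 10 and 30.
Keeping only sets containing 5.

{1,4,5,9}; {1,5,6,7}; {2,3,5,9}; {2,4,5,8}; {3,4,5,7}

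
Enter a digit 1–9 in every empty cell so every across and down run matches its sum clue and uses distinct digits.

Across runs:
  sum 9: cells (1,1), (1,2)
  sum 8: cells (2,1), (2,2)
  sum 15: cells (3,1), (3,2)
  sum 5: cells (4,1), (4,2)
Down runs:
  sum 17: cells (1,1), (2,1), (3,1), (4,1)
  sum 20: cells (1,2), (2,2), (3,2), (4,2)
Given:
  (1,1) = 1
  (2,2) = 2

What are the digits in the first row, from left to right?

1, 8

(1,2) = 9 − 1 = 8 completes the 9 across.
(2,1) = 8 − 2 = 6 completes the 8 across.
Nothing is forced directly, so branch on (3,1), whose candidates are 7 or 8. If (3,1) = 7: then (3,2) would have to be in {8} for the 15 across but in {1,3,4,6,7,9} for the 20 down — contradiction. So (3,1) = 8.
(3,2) = 15 − 8 = 7 completes the 15 across.
(4,1) = 17 − 15 = 2 completes the 17 down.
(4,2) = 5 − 2 = 3 completes the 5 across.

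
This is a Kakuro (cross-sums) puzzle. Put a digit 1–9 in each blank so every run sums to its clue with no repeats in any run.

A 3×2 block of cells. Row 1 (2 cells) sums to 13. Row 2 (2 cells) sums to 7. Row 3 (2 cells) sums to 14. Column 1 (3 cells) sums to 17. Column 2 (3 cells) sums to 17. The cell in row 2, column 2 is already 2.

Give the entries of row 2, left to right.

(2,1) = 7 − 2 = 5 completes the 7 across.
No cell is forced outright now. (3,1) can only be 8 or 9 (the digits allowed by both its 14 across and its 17 down). If (3,1) = 9: then (1,1) would have to be in {4,5,6,7,8,9} for the 13 across but in {3} for the 17 down — contradiction. So (3,1) = 8.
(1,1) = 17 − 13 = 4 completes the 17 down.
(1,2) = 13 − 4 = 9 completes the 13 across.
(3,2) = 14 − 8 = 6 completes the 14 across.

5 2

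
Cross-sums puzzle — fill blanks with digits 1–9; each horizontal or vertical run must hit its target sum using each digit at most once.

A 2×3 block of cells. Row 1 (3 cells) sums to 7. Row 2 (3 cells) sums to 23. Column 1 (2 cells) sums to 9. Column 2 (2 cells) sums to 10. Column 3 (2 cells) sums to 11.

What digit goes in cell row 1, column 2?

7 in 3 cells must be {1,2,4}; 23 in 3 cells must be {6,8,9}.
Nothing is forced directly, so branch on (1,3), whose candidates are 2 or 4. If (1,3) = 4: then (2,3) would have to be in {6,8,9} for the 23 across but in {7} for the 11 down — contradiction. So (1,3) = 2.
(2,3) = 11 − 2 = 9 completes the 11 down.
Nothing is forced directly, so branch on (2,1), whose candidates are 6 or 8. If (2,1) = 6: then (1,1) would have to be in {1,4} for the 7 across but in {3} for the 9 down — contradiction. So (2,1) = 8.
(1,1) = 9 − 8 = 1 completes the 9 down.
(1,2) = 7 − 3 = 4 completes the 7 across.
(2,2) = 23 − 17 = 6 completes the 23 across.

4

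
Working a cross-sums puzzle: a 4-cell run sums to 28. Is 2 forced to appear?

No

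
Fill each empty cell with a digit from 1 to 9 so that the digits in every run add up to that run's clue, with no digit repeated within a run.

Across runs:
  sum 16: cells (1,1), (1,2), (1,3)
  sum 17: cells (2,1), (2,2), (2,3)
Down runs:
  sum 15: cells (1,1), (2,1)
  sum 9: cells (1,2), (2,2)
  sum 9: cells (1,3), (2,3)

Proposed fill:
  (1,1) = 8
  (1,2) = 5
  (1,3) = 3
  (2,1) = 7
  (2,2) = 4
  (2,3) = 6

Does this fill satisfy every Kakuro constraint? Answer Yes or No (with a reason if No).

Yes

Across: 8+5+3=16; 7+4+6=17. Down: 8+7=15; 5+4=9; 3+6=9. No digit repeats within any run.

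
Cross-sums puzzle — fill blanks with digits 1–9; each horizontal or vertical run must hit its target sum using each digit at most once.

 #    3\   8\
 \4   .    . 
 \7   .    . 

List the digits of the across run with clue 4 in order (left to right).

4 in 2 cells must be {1,3}; 3 in 2 cells must be {1,2}.
The 4 across and the 3 down share only 1, so R1C1 = 1.
R1C2 = 4 − 1 = 3 completes the 4 across.
R2C1 = 3 − 1 = 2 completes the 3 down.
R2C2 = 7 − 2 = 5 completes the 7 across.

1 3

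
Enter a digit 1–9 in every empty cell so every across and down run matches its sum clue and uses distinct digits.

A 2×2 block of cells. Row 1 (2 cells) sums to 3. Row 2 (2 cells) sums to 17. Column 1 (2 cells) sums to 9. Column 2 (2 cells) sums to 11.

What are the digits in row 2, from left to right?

3 in 2 cells must be {1,2}; 17 in 2 cells must be {8,9}.
The 3 across and the 11 down share only 2, so (1,2) = 2.
The 17 across and the 9 down share only 8, so (2,1) = 8.
(2,2) = 17 − 8 = 9 completes the 17 across.
(1,1) = 3 − 2 = 1 completes the 3 across.

8, 9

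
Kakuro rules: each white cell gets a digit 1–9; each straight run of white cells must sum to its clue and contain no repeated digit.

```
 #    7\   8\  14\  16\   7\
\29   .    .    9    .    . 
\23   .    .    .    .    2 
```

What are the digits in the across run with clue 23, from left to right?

16 in 2 cells must be {7,9}.
R1C4 = 7: the only remaining digit allowed by both the 29 across and the 16 down.
R1C5 = 7 − 2 = 5 completes the 7 down.
R2C3 = 14 − 9 = 5 completes the 14 down.
R2C4 = 16 − 7 = 9 completes the 16 down.
Nothing is forced directly, so branch on R1C1, whose candidates are 2 or 6. If R1C1 = 2: that forces R1C2 = 6, after which R2C1 would have to be in {1,3,4,6} for the 23 across but in {5} for the 7 down — contradiction. So R1C1 = 6.
R1C2 = 29 − 27 = 2 completes the 29 across.
R2C1 = 7 − 6 = 1 completes the 7 down.
R2C2 = 23 − 17 = 6 completes the 23 across.

1, 6, 5, 9, 2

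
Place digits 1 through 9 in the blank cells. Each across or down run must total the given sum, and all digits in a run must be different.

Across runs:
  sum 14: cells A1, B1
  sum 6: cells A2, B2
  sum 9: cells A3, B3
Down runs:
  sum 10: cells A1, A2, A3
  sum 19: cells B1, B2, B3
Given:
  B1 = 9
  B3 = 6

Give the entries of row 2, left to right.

2 4

A1 = 14 − 9 = 5 completes the 14 across.
B2 = 19 − 15 = 4 completes the 19 down.
A3 = 9 − 6 = 3 completes the 9 across.
A2 = 6 − 4 = 2 completes the 6 across.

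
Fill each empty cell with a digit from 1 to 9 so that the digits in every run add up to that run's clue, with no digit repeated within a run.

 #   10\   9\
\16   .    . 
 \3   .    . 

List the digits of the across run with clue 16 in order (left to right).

9 7

16 in 2 cells must be {7,9}; 3 in 2 cells must be {1,2}.
The 16 across and the 9 down share only 7, so R1C2 = 7.
R2C2 = 9 − 7 = 2 completes the 9 down.
R1C1 = 16 − 7 = 9 completes the 16 across.
R2C1 = 3 − 2 = 1 completes the 3 across.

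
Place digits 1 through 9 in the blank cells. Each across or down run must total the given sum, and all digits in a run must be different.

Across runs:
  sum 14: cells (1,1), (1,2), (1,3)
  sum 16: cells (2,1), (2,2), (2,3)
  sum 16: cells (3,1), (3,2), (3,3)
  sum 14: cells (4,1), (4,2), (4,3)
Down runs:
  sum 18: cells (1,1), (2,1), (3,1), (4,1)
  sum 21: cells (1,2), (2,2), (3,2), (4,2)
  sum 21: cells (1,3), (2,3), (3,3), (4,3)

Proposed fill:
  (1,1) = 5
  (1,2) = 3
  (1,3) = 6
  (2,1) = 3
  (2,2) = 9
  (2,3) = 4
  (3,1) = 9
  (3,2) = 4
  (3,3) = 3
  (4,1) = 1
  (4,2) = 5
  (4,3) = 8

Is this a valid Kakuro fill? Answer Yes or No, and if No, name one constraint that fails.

Across: 5+3+6=14; 3+9+4=16; 9+4+3=16; 1+5+8=14. Down: 5+3+9+1=18; 3+9+4+5=21; 6+4+3+8=21. No digit repeats within any run.

Yes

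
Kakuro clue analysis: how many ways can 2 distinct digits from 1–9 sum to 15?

2

2 distinct digits from 1–9 sum between 3 and 17.
Enumerating: {6,9}, {7,8}.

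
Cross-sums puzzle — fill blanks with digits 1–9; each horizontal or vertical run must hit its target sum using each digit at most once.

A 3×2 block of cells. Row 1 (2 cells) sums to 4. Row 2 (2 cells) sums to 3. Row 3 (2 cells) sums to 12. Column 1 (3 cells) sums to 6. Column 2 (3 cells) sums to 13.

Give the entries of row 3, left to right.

3 9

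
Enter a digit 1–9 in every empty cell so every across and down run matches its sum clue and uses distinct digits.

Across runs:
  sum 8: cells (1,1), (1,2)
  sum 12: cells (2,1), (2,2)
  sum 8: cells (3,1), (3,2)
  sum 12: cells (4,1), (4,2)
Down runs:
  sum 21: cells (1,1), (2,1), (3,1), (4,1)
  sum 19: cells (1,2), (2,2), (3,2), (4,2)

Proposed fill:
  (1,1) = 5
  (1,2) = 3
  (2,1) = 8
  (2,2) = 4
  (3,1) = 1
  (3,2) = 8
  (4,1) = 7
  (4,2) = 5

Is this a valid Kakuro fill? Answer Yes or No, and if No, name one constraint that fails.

No — the across run (3,1)–(3,2) sums to 9, not 8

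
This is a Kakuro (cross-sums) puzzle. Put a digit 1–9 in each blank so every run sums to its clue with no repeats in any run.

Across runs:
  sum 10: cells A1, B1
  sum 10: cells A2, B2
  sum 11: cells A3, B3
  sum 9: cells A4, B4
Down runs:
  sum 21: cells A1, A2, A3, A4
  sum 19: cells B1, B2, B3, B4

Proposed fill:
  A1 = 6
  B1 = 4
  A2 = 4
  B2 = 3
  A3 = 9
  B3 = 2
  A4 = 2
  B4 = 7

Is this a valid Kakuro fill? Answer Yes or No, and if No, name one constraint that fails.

No — the across run A2–B2 sums to 7, not 10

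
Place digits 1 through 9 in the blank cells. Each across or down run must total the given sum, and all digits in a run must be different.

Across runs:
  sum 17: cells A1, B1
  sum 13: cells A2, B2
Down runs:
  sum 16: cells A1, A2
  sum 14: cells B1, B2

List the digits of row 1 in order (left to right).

17 in 2 cells must be {8,9}; 16 in 2 cells must be {7,9}.
The 17 across and the 16 down share only 9, so A1 = 9.
B1 = 17 − 9 = 8 completes the 17 across.
A2 = 16 − 9 = 7 completes the 16 down.
B2 = 13 − 7 = 6 completes the 13 across.

9 8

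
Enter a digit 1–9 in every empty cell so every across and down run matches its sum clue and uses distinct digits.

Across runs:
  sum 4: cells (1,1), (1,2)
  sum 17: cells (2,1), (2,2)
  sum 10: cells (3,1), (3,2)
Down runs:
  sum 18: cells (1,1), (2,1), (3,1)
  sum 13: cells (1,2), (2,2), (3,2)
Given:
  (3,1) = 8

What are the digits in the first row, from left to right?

4 in 2 cells must be {1,3}; 17 in 2 cells must be {8,9}.
Given what's placed, (2,1) must be 9 to fit the 17 across and 18 down.
(2,2) = 17 − 9 = 8 completes the 17 across.
(3,2) = 10 − 8 = 2 completes the 10 across.
(1,1) = 18 − 17 = 1 completes the 18 down.
(1,2) = 4 − 1 = 3 completes the 4 across.

1 3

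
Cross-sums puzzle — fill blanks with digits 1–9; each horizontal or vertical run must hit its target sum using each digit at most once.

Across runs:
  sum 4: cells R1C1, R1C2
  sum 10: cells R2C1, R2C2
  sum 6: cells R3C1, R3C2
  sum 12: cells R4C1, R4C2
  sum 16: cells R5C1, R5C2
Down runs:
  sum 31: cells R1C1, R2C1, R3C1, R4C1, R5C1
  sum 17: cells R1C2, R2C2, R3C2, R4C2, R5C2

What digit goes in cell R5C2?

7

4 in 2 cells must be {1,3}; 16 in 2 cells must be {7,9}.
Only 7 fits R5C2 under both its across sum 16 and down sum 17.
R5C1 = 16 − 7 = 9 completes the 16 across.
Nothing is forced directly, so branch on R1C1, whose candidates are 1 or 3. If R1C1 = 1: that forces R1C2 = 3, after which R3C1 would have to be in {1,2,4,5} for the 6 across but in {6,7,8} for the 31 down — contradiction. So R1C1 = 3.
R1C2 = 4 − 3 = 1 completes the 4 across.
No cell is forced outright now. R3C1 can only be 4 or 5 (the digits allowed by both its 6 across and its 31 down). If R3C1 = 5: then R3C2 would have to be in {1} for the 6 across but in {2,3,4} for the 17 down — contradiction. So R3C1 = 4.
R3C2 = 6 − 4 = 2 completes the 6 across.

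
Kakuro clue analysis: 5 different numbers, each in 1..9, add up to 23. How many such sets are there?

5 distinct digits from 1–9 sum between 15 and 35.

11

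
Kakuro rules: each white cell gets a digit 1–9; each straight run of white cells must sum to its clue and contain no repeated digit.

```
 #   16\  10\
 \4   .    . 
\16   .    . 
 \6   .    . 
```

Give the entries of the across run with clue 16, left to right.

9 7

4 in 2 cells must be {1,3}; 16 in 2 cells must be {7,9}.
The 16 across and the 10 down share only 7, so R2C2 = 7.
Given what's placed, R1C2 must be 1 to fit the 4 across and 10 down.
R2C1 = 16 − 7 = 9 completes the 16 across.
R3C2 = 10 − 8 = 2 completes the 10 down.
R1C1 = 4 − 1 = 3 completes the 4 across.
R3C1 = 6 − 2 = 4 completes the 6 across.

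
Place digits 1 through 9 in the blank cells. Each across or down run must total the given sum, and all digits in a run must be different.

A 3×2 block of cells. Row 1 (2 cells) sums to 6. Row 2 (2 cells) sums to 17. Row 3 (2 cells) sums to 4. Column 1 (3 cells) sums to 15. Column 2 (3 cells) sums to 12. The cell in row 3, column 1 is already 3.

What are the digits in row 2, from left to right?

8 9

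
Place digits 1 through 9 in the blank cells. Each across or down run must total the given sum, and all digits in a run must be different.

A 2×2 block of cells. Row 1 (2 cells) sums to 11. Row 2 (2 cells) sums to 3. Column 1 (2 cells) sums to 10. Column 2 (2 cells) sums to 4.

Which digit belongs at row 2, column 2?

3 in 2 cells must be {1,2}; 4 in 2 cells must be {1,3}.
The 11 across and the 4 down share only 3, so (1,2) = 3.
(2,2) = 4 − 3 = 1 completes the 4 down.
(1,1) = 11 − 3 = 8 completes the 11 across.
(2,1) = 3 − 1 = 2 completes the 3 across.

1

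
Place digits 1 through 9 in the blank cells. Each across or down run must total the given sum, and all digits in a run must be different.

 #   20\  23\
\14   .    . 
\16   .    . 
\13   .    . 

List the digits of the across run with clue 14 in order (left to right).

16 in 2 cells must be {7,9}; 23 in 3 cells must be {6,8,9}.
The 16 across and the 23 down share only 9, so R2C2 = 9.
R2C1 = 16 − 9 = 7 completes the 16 across.
Nothing is forced directly, so branch on R1C2, whose candidates are 6 or 8. If R1C2 = 8: then R1C1 would have to be in {6} for the 14 across but in {4,5,8,9} for the 20 down — contradiction. So R1C2 = 6.
R1C1 = 14 − 6 = 8 completes the 14 across.
R3C1 = 20 − 15 = 5 completes the 20 down.
R3C2 = 13 − 5 = 8 completes the 13 across.

8, 6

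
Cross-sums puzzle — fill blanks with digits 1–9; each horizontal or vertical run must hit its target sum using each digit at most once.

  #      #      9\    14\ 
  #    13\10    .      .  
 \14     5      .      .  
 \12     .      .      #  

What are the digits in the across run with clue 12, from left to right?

R3C1 = 13 − 5 = 8 completes the 13 down.
R3C2 = 12 − 8 = 4 completes the 12 across.
No cell is forced outright now. R1C2 can only be 2 or 3 (the digits allowed by both its 10 across and its 9 down). If R1C2 = 3: then R1C3 would have to be in {7} for the 10 across but in {5,6,8,9} for the 14 down — contradiction. So R1C2 = 2.
R1C3 = 10 − 2 = 8 completes the 10 across.
R2C2 = 9 − 6 = 3 completes the 9 down.
R2C3 = 14 − 8 = 6 completes the 14 across.

8, 4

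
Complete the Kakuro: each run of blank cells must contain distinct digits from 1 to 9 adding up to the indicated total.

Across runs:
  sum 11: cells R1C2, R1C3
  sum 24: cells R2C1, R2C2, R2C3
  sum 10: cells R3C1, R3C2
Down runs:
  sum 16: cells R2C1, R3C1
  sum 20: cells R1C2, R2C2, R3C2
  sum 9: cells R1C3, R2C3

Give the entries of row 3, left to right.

24 in 3 cells must be {7,8,9}; 16 in 2 cells must be {7,9}.
Nothing is forced directly, so branch on R2C3, whose candidates are 7 or 8. If R2C3 = 8: then R1C3 would have to be in {2,3,4,5,6,7,8,9} for the 11 across but in {1} for the 9 down — contradiction. So R2C3 = 7.
R1C3 = 9 − 7 = 2 completes the 9 down.
R2C1 = 9: the only remaining digit allowed by both the 24 across and the 16 down.
R2C2 = 24 − 16 = 8 completes the 24 across.
R3C1 = 16 − 9 = 7 completes the 16 down.
R3C2 = 10 − 7 = 3 completes the 10 across.
R1C2 = 11 − 2 = 9 completes the 11 across.

7 3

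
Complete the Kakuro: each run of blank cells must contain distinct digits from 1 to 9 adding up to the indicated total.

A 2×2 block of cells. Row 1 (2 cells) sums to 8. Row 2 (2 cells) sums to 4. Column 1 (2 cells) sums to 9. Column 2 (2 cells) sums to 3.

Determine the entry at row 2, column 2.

4 in 2 cells must be {1,3}; 3 in 2 cells must be {1,2}.
The 4 across and the 3 down share only 1, so (2,2) = 1.
(1,2) = 3 − 1 = 2 completes the 3 down.
(2,1) = 4 − 1 = 3 completes the 4 across.
(1,1) = 8 − 2 = 6 completes the 8 across.

1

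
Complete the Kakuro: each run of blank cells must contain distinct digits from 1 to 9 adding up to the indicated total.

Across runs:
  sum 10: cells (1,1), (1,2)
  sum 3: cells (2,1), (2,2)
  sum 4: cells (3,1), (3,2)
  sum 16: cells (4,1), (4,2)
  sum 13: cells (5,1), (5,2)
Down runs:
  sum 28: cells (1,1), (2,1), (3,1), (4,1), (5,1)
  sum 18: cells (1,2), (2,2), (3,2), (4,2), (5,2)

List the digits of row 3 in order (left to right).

3 1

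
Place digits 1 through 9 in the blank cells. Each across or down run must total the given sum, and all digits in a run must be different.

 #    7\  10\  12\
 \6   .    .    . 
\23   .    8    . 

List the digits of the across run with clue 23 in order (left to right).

6 8 9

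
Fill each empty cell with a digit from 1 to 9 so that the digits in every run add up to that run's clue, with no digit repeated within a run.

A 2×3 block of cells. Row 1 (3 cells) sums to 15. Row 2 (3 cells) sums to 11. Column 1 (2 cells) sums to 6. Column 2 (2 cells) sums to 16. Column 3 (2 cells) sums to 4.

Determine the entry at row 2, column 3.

16 in 2 cells must be {7,9}; 4 in 2 cells must be {1,3}.
The 11 across and the 16 down share only 7, so (2,2) = 7.
(1,2) = 16 − 7 = 9 completes the 16 down.
Given what's placed, (1,3) must be 1 to fit the 15 across and 4 down.
(2,1) = 1: the only remaining digit allowed by both the 11 across and the 6 down.
(2,3) = 11 − 8 = 3 completes the 11 across.
(1,1) = 15 − 10 = 5 completes the 15 across.

3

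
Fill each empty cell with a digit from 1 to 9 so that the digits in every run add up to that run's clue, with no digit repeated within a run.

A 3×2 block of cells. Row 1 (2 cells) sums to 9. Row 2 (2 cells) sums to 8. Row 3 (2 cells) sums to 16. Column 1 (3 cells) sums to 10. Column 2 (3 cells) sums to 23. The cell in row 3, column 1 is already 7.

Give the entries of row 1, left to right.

1 8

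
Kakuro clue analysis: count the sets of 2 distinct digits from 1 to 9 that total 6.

2

2 distinct digits from 1–9 sum between 3 and 17.
Enumerating: {1,5}, {2,4}.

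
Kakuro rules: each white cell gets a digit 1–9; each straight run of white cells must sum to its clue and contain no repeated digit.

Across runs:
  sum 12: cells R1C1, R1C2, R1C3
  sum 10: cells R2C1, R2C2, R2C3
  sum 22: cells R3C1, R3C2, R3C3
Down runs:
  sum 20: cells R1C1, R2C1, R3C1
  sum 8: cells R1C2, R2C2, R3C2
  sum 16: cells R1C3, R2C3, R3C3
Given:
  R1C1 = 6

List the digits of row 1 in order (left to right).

6, 1, 5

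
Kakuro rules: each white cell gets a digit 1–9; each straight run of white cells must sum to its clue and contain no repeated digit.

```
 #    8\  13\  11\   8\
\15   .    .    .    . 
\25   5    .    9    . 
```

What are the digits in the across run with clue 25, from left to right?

R1C1 = 8 − 5 = 3 completes the 8 down.
R1C3 = 11 − 9 = 2 completes the 11 down.
No cell is forced outright now. R2C4 can only be 3 or 7 (the digits allowed by both its 25 across and its 8 down). If R2C4 = 3: then R1C4 would have to be in {1,4,6,9} for the 15 across but in {5} for the 8 down — contradiction. So R2C4 = 7.
R1C4 = 8 − 7 = 1 completes the 8 down.
R2C2 = 25 − 21 = 4 completes the 25 across.
R1C2 = 15 − 6 = 9 completes the 15 across.

5, 4, 9, 7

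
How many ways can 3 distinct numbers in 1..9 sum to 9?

3

3 distinct digits from 1–9 sum between 6 and 24.
Enumerating: {1,2,6}, {1,3,5}, {2,3,4}.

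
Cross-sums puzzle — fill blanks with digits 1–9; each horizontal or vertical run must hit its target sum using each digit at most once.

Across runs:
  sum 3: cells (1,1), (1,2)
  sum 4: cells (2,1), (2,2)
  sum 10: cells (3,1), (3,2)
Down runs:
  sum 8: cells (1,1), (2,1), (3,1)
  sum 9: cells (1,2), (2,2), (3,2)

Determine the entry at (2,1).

3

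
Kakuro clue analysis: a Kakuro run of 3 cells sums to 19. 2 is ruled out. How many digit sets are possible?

3 distinct digits from 1–9 sum between 6 and 24.
Dropping sets that contain 2.
Enumerating: {3,7,9}, {4,6,9}, {4,7,8}, {5,6,8}.

4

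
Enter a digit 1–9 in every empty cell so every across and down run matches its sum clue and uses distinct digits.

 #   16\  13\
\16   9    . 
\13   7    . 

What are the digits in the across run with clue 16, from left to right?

9, 7

16 in 2 cells must be {7,9}.
R1C2 = 16 − 9 = 7 completes the 16 across.
R2C2 = 13 − 7 = 6 completes the 13 across.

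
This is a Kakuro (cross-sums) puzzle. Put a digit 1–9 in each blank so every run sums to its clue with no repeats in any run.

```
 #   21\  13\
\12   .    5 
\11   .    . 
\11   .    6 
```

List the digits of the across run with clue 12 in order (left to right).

7, 5

R1C1 = 12 − 5 = 7 completes the 12 across.
R2C2 = 13 − 11 = 2 completes the 13 down.
R3C1 = 11 − 6 = 5 completes the 11 across.
R2C1 = 11 − 2 = 9 completes the 11 across.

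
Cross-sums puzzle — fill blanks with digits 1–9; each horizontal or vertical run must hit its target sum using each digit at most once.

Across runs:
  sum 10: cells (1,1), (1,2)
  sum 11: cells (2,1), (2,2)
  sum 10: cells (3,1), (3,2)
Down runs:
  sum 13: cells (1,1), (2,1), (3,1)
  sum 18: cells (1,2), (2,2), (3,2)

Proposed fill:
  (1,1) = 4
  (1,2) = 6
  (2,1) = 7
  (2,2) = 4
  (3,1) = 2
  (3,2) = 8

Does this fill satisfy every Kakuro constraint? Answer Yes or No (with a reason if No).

Across: 4+6=10; 7+4=11; 2+8=10. Down: 4+7+2=13; 6+4+8=18. No digit repeats within any run.

Yes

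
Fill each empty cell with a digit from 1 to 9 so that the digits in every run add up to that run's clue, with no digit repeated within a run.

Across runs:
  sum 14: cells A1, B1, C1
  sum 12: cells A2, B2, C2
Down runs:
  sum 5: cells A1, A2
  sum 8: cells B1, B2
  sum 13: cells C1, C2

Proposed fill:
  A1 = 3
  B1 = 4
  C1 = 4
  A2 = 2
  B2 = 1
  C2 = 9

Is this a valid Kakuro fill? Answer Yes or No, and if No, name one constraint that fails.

No — the down run B1–B2 sums to 5, not 8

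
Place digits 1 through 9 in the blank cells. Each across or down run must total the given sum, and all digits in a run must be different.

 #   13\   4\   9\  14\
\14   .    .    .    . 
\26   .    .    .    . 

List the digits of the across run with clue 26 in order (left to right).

4 in 2 cells must be {1,3}.
Only 3 fits R2C2 under both its across sum 26 and down sum 4.
R1C2 = 4 − 3 = 1 completes the 4 down.
Nothing is forced directly, so branch on R2C3, whose candidates are 6 or 8. If R2C3 = 8: then R1C3 would have to be in {2,3,4,5,6,7,8} for the 14 across but in {1} for the 9 down — contradiction. So R2C3 = 6.
R1C3 = 9 − 6 = 3 completes the 9 down.
No cell is forced outright now. R1C4 can only be 6 or 8 (the digits allowed by both its 14 across and its 14 down). If R1C4 = 8: then R1C1 would have to be in {2} for the 14 across but in {4,5,6,7,8,9} for the 13 down — contradiction. So R1C4 = 6.
R1C1 = 14 − 10 = 4 completes the 14 across.
R2C1 = 13 − 4 = 9 completes the 13 down.
R2C4 = 26 − 18 = 8 completes the 26 across.

9, 3, 6, 8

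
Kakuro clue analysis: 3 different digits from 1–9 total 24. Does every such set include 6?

No

The only way to make 24 from 3 distinct digits is {7,8,9}, which does not contain 6.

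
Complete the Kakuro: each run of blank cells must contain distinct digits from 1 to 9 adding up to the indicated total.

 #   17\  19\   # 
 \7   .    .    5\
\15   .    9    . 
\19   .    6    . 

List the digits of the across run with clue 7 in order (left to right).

3 4

R1C2 = 19 − 15 = 4 completes the 19 down.
R3C3 = 4: the only remaining digit allowed by both the 19 across and the 5 down.
R1C1 = 7 − 4 = 3 completes the 7 across.
R2C1 = 5: the only remaining digit allowed by both the 15 across and the 17 down.
R2C3 = 15 − 14 = 1 completes the 15 across.
R3C1 = 19 − 10 = 9 completes the 19 across.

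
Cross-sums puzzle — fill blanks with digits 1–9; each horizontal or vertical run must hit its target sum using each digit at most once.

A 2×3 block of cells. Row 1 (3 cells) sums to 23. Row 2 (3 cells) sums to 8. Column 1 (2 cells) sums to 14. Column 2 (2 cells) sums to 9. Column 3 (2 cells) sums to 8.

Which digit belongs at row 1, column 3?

23 in 3 cells must be {6,8,9}.
The 23 across and the 8 down share only 6, so (1,3) = 6.
The 8 across and the 14 down share only 5, so (2,1) = 5.
(2,3) = 8 − 6 = 2 completes the 8 down.
(1,1) = 14 − 5 = 9 completes the 14 down.
(1,2) = 23 − 15 = 8 completes the 23 across.
(2,2) = 8 − 7 = 1 completes the 8 across.

6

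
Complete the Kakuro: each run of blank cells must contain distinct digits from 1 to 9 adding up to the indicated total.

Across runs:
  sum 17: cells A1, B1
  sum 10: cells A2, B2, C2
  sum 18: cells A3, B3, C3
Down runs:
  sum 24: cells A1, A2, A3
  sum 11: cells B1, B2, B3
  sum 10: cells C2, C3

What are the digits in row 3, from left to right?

17 in 2 cells must be {8,9}; 24 in 3 cells must be {7,8,9}.
Only 8 fits B1 under both its across sum 17 and down sum 11.
The 10 across and the 24 down share only 7, so A2 = 7.
A1 = 17 − 8 = 9 completes the 17 across.
A3 = 24 − 16 = 8 completes the 24 down.
B3 = 1: the only remaining digit allowed by both the 18 across and the 11 down.
C3 = 18 − 9 = 9 completes the 18 across.

8, 1, 9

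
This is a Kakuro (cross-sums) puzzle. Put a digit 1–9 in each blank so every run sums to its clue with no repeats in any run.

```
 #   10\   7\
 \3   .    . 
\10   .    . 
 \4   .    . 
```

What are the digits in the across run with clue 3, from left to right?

3 in 2 cells must be {1,2}; 4 in 2 cells must be {1,3}; 7 in 3 cells must be {1,2,4}.
The 4 across and the 7 down share only 1, so R3C2 = 1.
Given what's placed, R1C2 must be 2 to fit the 3 across and 7 down.
R2C2 = 7 − 3 = 4 completes the 7 down.
R3C1 = 4 − 1 = 3 completes the 4 across.
R1C1 = 3 − 2 = 1 completes the 3 across.
R2C1 = 10 − 4 = 6 completes the 10 across.

1, 2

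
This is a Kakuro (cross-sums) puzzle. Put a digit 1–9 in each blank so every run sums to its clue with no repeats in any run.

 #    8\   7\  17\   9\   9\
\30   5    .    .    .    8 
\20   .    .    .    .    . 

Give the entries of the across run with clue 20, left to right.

3 6 8 2 1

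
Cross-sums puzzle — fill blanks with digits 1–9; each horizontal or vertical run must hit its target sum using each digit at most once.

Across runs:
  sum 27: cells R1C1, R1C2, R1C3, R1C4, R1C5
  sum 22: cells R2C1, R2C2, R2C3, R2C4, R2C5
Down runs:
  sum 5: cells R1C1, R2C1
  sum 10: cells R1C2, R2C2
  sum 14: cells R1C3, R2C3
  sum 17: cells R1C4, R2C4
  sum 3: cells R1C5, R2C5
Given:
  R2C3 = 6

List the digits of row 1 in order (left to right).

17 in 2 cells must be {8,9}; 3 in 2 cells must be {1,2}.
R1C3 = 14 − 6 = 8 completes the 14 down.
R1C4 = 9: the only remaining digit allowed by both the 27 across and the 17 down.
R2C4 = 17 − 9 = 8 completes the 17 down.
Nothing is forced directly, so branch on R1C5, whose candidates are 1 or 2. If R1C5 = 1: that forces R2C5 = 2, R2C1 = 1, after which R2C2 would have to be in {5} for the 22 across but in {1,2,3,4,6,7,8,9} for the 10 down — contradiction. So R1C5 = 2.
R2C5 = 3 − 2 = 1 completes the 3 down.
No cell is forced outright now. R1C1 can only be 1 or 3 (the digits allowed by both its 27 across and its 5 down). If R1C1 = 3: then R1C2 would have to be in {5} for the 27 across but in {1,2,3,4,6,7,8,9} for the 10 down — contradiction. So R1C1 = 1.
R1C2 = 27 − 20 = 7 completes the 27 across.

1, 7, 8, 9, 2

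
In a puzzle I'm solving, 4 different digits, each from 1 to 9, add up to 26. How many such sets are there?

4 distinct digits from 1–9 sum between 10 and 30.
Enumerating: {2,7,8,9}, {3,6,8,9}, {4,5,8,9}, {4,6,7,9}, {5,6,7,8}.

5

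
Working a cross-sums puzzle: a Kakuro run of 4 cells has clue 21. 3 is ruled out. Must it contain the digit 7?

Counterexample: {1,5,6,9} sums to 21 under that restriction without using 7.

No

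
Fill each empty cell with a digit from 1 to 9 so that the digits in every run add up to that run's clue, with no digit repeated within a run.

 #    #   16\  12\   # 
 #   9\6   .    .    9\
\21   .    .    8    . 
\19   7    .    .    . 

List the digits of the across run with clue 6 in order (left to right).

Given what's placed, R1C3 must be 1 to fit the 6 across and 12 down.
R2C1 = 9 − 7 = 2 completes the 9 down.
R3C3 = 12 − 9 = 3 completes the 12 down.
R1C2 = 6 − 1 = 5 completes the 6 across.
No cell is forced outright now. R3C2 can only be 4 or 8 (the digits allowed by both its 19 across and its 16 down). If R3C2 = 8: then R2C2 would have to be in {4,5,6,7} for the 21 across but in {3} for the 16 down — contradiction. So R3C2 = 4.
R2C2 = 16 − 9 = 7 completes the 16 down.
R2C4 = 21 − 17 = 4 completes the 21 across.
R3C4 = 19 − 14 = 5 completes the 19 across.

5, 1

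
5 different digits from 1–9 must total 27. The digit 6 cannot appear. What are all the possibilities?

{1,2,7,8,9}; {1,4,5,8,9}; {2,3,5,8,9}; {2,4,5,7,9}; {3,4,5,7,8}

5 distinct digits from 1–9 sum between 15 and 35.
Dropping sets that contain 6.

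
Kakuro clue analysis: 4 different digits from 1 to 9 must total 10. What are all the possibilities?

4 distinct digits from 1–9 sum between 10 and 30.
Only one set works: {1,2,3,4}.

{1,2,3,4}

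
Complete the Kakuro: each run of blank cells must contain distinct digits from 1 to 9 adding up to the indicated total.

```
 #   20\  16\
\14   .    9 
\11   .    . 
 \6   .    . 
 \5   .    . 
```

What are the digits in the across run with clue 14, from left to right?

R1C1 = 14 − 9 = 5 completes the 14 across.
Nothing is forced directly, so branch on R2C2, whose candidates are 2 or 4. If R2C2 = 4: that forces R2C1 = 7, R3C1 = 2, after which R3C2 would have to be in {4} for the 6 across but in {1,2} for the 16 down — contradiction. So R2C2 = 2.
R2C1 = 11 − 2 = 9 completes the 11 across.
No cell is forced outright now. R3C1 can only be 2 or 4 (the digits allowed by both its 6 across and its 20 down). If R3C1 = 4: then R3C2 would have to be in {2} for the 6 across but in {1,4} for the 16 down — contradiction. So R3C1 = 2.
R3C2 = 6 − 2 = 4 completes the 6 across.
R4C1 = 20 − 16 = 4 completes the 20 down.
R4C2 = 5 − 4 = 1 completes the 5 across.

5 9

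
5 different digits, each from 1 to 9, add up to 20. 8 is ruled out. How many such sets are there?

4

5 distinct digits from 1–9 sum between 15 and 35.
Dropping sets that contain 8.
Enumerating: {1,2,3,5,9}, {1,2,4,6,7}, {1,3,4,5,7}, {2,3,4,5,6}.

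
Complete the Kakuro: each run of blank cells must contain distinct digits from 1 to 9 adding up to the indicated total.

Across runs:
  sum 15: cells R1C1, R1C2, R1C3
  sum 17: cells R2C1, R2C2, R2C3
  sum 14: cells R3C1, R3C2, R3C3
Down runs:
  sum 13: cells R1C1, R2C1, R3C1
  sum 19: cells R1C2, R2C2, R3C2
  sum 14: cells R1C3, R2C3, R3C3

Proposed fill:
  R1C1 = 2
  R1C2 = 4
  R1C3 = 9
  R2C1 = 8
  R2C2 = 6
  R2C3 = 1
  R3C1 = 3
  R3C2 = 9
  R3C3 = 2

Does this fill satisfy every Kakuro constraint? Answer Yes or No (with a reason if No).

No — the down run R1C3–R3C3 sums to 12, not 14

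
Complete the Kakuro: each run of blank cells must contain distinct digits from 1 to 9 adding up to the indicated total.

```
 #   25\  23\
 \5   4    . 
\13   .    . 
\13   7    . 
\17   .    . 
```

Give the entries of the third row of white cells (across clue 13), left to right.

7 6

17 in 2 cells must be {8,9}.
R1C2 = 5 − 4 = 1 completes the 5 across.
R3C2 = 13 − 7 = 6 completes the 13 across.
R4C2 = 9: the only remaining digit allowed by both the 17 across and the 23 down.
R2C2 = 23 − 16 = 7 completes the 23 down.
R4C1 = 17 − 9 = 8 completes the 17 across.
R2C1 = 13 − 7 = 6 completes the 13 across.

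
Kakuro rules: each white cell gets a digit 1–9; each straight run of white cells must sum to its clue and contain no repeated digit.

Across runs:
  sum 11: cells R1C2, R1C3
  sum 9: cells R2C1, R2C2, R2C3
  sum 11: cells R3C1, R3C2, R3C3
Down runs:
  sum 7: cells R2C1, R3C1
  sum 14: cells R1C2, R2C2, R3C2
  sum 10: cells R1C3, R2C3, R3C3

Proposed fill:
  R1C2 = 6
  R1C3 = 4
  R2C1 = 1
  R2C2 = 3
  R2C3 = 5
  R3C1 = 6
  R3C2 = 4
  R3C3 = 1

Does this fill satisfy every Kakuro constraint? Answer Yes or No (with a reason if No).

No — the across run R1C2–R1C3 sums to 10, not 11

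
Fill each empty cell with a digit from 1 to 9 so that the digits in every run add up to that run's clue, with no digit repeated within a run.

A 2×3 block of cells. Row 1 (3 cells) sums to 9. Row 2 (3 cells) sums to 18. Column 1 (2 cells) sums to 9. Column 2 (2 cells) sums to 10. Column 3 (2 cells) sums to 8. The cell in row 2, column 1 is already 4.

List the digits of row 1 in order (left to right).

5 1 3

(1,1) = 9 − 4 = 5 completes the 9 down.
Nothing is forced directly, so branch on (2,3), whose candidates are 5 or 6. If (2,3) = 6: then (1,3) would have to be in {1,3} for the 9 across but in {2} for the 8 down — contradiction. So (2,3) = 5.
(1,3) = 8 − 5 = 3 completes the 8 down.
(2,2) = 18 − 9 = 9 completes the 18 across.
(1,2) = 9 − 8 = 1 completes the 9 across.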